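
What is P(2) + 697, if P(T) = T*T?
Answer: 701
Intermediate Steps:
P(T) = T**2
P(2) + 697 = 2**2 + 697 = 4 + 697 = 701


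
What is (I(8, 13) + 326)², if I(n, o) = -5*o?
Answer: 68121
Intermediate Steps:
(I(8, 13) + 326)² = (-5*13 + 326)² = (-65 + 326)² = 261² = 68121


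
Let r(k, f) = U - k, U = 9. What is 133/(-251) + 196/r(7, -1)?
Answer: 24465/251 ≈ 97.470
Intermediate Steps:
r(k, f) = 9 - k
133/(-251) + 196/r(7, -1) = 133/(-251) + 196/(9 - 1*7) = 133*(-1/251) + 196/(9 - 7) = -133/251 + 196/2 = -133/251 + 196*(½) = -133/251 + 98 = 24465/251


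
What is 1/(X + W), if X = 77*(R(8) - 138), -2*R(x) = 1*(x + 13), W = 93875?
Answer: 2/164881 ≈ 1.2130e-5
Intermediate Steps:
R(x) = -13/2 - x/2 (R(x) = -(x + 13)/2 = -(13 + x)/2 = -13/2 - x/2)
X = -22869/2 (X = 77*((-13/2 - 1/2*8) - 138) = 77*((-13/2 - 4) - 138) = 77*(-21/2 - 138) = 77*(-297/2) = -22869/2 ≈ -11435.)
1/(X + W) = 1/(-22869/2 + 93875) = 1/(164881/2) = 2/164881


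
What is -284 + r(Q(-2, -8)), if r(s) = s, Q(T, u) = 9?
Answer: -275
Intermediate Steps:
-284 + r(Q(-2, -8)) = -284 + 9 = -275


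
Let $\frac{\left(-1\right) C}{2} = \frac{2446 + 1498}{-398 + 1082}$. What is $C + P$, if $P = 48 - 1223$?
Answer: $- \frac{202897}{171} \approx -1186.5$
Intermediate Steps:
$P = -1175$ ($P = 48 - 1223 = -1175$)
$C = - \frac{1972}{171}$ ($C = - 2 \frac{2446 + 1498}{-398 + 1082} = - 2 \cdot \frac{3944}{684} = - 2 \cdot 3944 \cdot \frac{1}{684} = \left(-2\right) \frac{986}{171} = - \frac{1972}{171} \approx -11.532$)
$C + P = - \frac{1972}{171} - 1175 = - \frac{202897}{171}$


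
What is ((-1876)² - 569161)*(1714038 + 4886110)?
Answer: 19471855631820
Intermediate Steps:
((-1876)² - 569161)*(1714038 + 4886110) = (3519376 - 569161)*6600148 = 2950215*6600148 = 19471855631820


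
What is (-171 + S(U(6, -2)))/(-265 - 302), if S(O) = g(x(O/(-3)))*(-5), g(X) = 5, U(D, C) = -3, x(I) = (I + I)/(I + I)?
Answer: 28/81 ≈ 0.34568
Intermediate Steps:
x(I) = 1 (x(I) = (2*I)/((2*I)) = (2*I)*(1/(2*I)) = 1)
S(O) = -25 (S(O) = 5*(-5) = -25)
(-171 + S(U(6, -2)))/(-265 - 302) = (-171 - 25)/(-265 - 302) = -196/(-567) = -196*(-1/567) = 28/81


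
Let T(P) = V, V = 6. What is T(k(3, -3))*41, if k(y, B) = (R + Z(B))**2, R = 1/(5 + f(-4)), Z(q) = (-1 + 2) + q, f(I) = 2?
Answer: 246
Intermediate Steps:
Z(q) = 1 + q
R = 1/7 (R = 1/(5 + 2) = 1/7 ≈ 0.14286)
k(y, B) = (8/7 + B)**2 (k(y, B) = (1/7 + (1 + B))**2 = (8/7 + B)**2)
T(P) = 6
T(k(3, -3))*41 = 6*41 = 246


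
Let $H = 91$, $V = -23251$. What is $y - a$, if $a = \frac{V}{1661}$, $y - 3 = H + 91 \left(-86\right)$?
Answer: $- \frac{12819601}{1661} \approx -7718.0$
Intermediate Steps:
$y = -7732$ ($y = 3 + \left(91 + 91 \left(-86\right)\right) = 3 + \left(91 - 7826\right) = 3 - 7735 = -7732$)
$a = - \frac{23251}{1661} \approx -13.998$
$y - a = -7732 - - \frac{23251}{1661} = -7732 + \frac{23251}{1661} = - \frac{12819601}{1661}$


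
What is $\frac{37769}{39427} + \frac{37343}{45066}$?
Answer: $\frac{3174420215}{1776817182} \approx 1.7866$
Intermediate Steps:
$\frac{37769}{39427} + \frac{37343}{45066} = \frac{3174420215}{1776817182}$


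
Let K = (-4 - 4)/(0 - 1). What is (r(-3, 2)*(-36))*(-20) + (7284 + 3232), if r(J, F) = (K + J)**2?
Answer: 28516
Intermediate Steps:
K = 8 (K = -8/(-1) = -8*(-1) = 8)
r(J, F) = (8 + J)**2
(r(-3, 2)*(-36))*(-20) + (7284 + 3232) = ((8 - 3)**2*(-36))*(-20) + (7284 + 3232) = (5**2*(-36))*(-20) + 10516 = (25*(-36))*(-20) + 10516 = -900*(-20) + 10516 = 18000 + 10516 = 28516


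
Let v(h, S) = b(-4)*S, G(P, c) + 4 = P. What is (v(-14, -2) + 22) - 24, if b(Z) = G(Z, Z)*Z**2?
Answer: 254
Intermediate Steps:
G(P, c) = -4 + P
b(Z) = Z**2*(-4 + Z) (b(Z) = (-4 + Z)*Z**2 = Z**2*(-4 + Z))
v(h, S) = -128*S (v(h, S) = ((-4)**2*(-4 - 4))*S = (16*(-8))*S = -128*S)
(v(-14, -2) + 22) - 24 = (-128*(-2) + 22) - 24 = (256 + 22) - 24 = 278 - 24 = 254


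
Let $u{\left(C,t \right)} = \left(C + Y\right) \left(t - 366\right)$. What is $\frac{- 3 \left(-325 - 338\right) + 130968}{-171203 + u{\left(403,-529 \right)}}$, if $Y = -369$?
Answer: $- \frac{44319}{67211} \approx -0.6594$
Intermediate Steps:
$u{\left(C,t \right)} = \left(-369 + C\right) \left(-366 + t\right)$ ($u{\left(C,t \right)} = \left(C - 369\right) \left(t - 366\right) = \left(-369 + C\right) \left(t - 366\right) = \left(-369 + C\right) \left(-366 + t\right)$)
$\frac{- 3 \left(-325 - 338\right) + 130968}{-171203 + u{\left(403,-529 \right)}} = \frac{- 3 \left(-325 - 338\right) + 130968}{-171203 + \left(135054 - -195201 - 147498 + 403 \left(-529\right)\right)} = \frac{\left(-3\right) \left(-663\right) + 130968}{-171203 + \left(135054 + 195201 - 147498 - 213187\right)} = \frac{1989 + 130968}{-171203 - 30430} = \frac{132957}{-201633} = 132957 \left(- \frac{1}{201633}\right) = - \frac{44319}{67211}$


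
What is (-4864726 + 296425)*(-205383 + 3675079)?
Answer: -15850615706496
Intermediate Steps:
(-4864726 + 296425)*(-205383 + 3675079) = -4568301*3469696 = -15850615706496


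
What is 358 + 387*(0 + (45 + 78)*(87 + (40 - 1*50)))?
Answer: 3665635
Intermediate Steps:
358 + 387*(0 + (45 + 78)*(87 + (40 - 1*50))) = 358 + 387*(0 + 123*(87 + (40 - 50))) = 358 + 387*(0 + 123*(87 - 10)) = 358 + 387*(0 + 123*77) = 358 + 387*(0 + 9471) = 358 + 387*9471 = 358 + 3665277 = 3665635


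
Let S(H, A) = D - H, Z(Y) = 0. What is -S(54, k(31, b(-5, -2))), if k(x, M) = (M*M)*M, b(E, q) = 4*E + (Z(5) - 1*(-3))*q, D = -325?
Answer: 379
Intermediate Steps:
b(E, q) = 3*q + 4*E (b(E, q) = 4*E + (0 - 1*(-3))*q = 4*E + (0 + 3)*q = 4*E + 3*q = 3*q + 4*E)
k(x, M) = M³ (k(x, M) = M²*M = M³)
S(H, A) = -325 - H
-S(54, k(31, b(-5, -2))) = -(-325 - 1*54) = -(-325 - 54) = -1*(-379) = 379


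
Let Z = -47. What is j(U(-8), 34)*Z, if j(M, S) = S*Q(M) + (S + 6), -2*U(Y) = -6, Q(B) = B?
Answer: -6674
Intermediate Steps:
U(Y) = 3 (U(Y) = -1/2*(-6) = 3)
j(M, S) = 6 + S + M*S (j(M, S) = S*M + (S + 6) = M*S + (6 + S) = 6 + S + M*S)
j(U(-8), 34)*Z = (6 + 34 + 3*34)*(-47) = (6 + 34 + 102)*(-47) = 142*(-47) = -6674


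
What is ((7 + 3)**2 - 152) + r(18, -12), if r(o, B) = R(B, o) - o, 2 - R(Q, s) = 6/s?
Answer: -205/3 ≈ -68.333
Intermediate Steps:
R(Q, s) = 2 - 6/s
r(o, B) = 2 - o - 6/o (r(o, B) = (2 - 6/o) - o = 2 - o - 6/o)
((7 + 3)**2 - 152) + r(18, -12) = ((7 + 3)**2 - 152) + (2 - 1*18 - 6/18) = (10**2 - 152) + (2 - 18 - 6*1/18) = (100 - 152) + (2 - 18 - 1/3) = -52 - 49/3 = -205/3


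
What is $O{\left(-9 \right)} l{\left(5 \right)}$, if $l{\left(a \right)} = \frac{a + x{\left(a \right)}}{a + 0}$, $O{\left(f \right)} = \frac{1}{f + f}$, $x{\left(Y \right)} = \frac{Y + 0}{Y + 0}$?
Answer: $- \frac{1}{15} \approx -0.066667$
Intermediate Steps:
$x{\left(Y \right)} = 1$ ($x{\left(Y \right)} = \frac{Y}{Y} = 1$)
$O{\left(f \right)} = \frac{1}{2 f}$
$l{\left(a \right)} = \frac{1 + a}{a}$ ($l{\left(a \right)} = \frac{a + 1}{a + 0} = \frac{1 + a}{a}$)
$O{\left(-9 \right)} l{\left(5 \right)} = \frac{1}{2 \left(-9\right)} \frac{1 + 5}{5} = \frac{1}{2} \left(- \frac{1}{9}\right) \frac{1}{5} \cdot 6 = \left(- \frac{1}{18}\right) \frac{6}{5} = - \frac{1}{15}$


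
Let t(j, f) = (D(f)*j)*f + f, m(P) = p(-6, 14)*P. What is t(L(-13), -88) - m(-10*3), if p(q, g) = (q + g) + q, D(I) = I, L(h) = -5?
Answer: -38748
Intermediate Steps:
p(q, g) = g + 2*q (p(q, g) = (g + q) + q = g + 2*q)
m(P) = 2*P (m(P) = (14 + 2*(-6))*P = (14 - 12)*P = 2*P)
t(j, f) = f + j*f**2 (t(j, f) = (f*j)*f + f = j*f**2 + f = f + j*f**2)
t(L(-13), -88) - m(-10*3) = -88*(1 - 88*(-5)) - 2*(-10*3) = -88*(1 + 440) - 2*(-30) = -88*441 - 1*(-60) = -38808 + 60 = -38748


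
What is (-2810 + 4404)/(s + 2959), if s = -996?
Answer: 1594/1963 ≈ 0.81202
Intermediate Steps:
(-2810 + 4404)/(s + 2959) = (-2810 + 4404)/(-996 + 2959) = 1594/1963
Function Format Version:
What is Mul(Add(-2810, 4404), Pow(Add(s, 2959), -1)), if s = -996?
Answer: Rational(1594, 1963) ≈ 0.81202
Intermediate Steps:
Mul(Add(-2810, 4404), Pow(Add(s, 2959), -1)) = Mul(Add(-2810, 4404), Pow(Add(-996, 2959), -1)) = Mul(1594, Pow(1963, -1)) = Mul(1594, Rational(1, 1963)) = Rational(1594, 1963)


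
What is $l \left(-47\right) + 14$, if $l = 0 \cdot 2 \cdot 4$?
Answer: $14$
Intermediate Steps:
$l = 0$ ($l = 0 \cdot 4 = 0$)
$l \left(-47\right) + 14 = 0 \left(-47\right) + 14 = 0 + 14 = 14$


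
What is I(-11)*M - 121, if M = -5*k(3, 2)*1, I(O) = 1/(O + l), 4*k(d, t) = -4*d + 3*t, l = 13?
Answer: -469/4 ≈ -117.25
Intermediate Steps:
k(d, t) = -d + 3*t/4 (k(d, t) = (-4*d + 3*t)/4 = -d + 3*t/4)
I(O) = 1/(13 + O) (I(O) = 1/(O + 13) = 1/(13 + O))
M = 15/2 (M = -5*(-1*3 + (3/4)*2)*1 = -5*(-3 + 3/2)*1 = -5*(-3/2)*1 = (15/2)*1 = 15/2 ≈ 7.5000)
I(-11)*M - 121 = (15/2)/(13 - 11) - 121 = (15/2)/2 - 121 = (1/2)*(15/2) - 121 = 15/4 - 121 = -469/4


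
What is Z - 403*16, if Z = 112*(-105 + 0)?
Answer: -18208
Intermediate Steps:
Z = -11760 (Z = 112*(-105) = -11760)
Z - 403*16 = -11760 - 403*16 = -11760 - 1*6448 = -11760 - 6448 = -18208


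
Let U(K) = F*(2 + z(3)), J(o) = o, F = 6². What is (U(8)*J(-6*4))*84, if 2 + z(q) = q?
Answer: -217728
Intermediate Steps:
z(q) = -2 + q
F = 36
U(K) = 108 (U(K) = 36*(2 + (-2 + 3)) = 36*(2 + 1) = 36*3 = 108)
(U(8)*J(-6*4))*84 = (108*(-6*4))*84 = (108*(-24))*84 = -2592*84 = -217728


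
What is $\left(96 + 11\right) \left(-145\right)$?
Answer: $-15515$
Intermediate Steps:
$\left(96 + 11\right) \left(-145\right) = 107 \left(-145\right) = -15515$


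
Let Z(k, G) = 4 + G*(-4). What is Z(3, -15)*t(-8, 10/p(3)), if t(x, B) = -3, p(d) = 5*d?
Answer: -192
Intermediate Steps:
Z(k, G) = 4 - 4*G
Z(3, -15)*t(-8, 10/p(3)) = (4 - 4*(-15))*(-3) = (4 + 60)*(-3) = 64*(-3) = -192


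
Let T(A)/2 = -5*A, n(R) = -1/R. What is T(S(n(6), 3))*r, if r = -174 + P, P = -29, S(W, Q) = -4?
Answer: -8120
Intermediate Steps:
T(A) = -10*A (T(A) = 2*(-5*A) = -10*A)
r = -203 (r = -174 - 29 = -203)
T(S(n(6), 3))*r = -10*(-4)*(-203) = 40*(-203) = -8120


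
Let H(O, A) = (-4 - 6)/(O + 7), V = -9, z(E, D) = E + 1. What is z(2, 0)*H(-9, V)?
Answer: 15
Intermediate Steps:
z(E, D) = 1 + E
H(O, A) = -10/(7 + O)
z(2, 0)*H(-9, V) = (1 + 2)*(-10/(7 - 9)) = 3*(-10/(-2)) = 3*(-10*(-½)) = 3*5 = 15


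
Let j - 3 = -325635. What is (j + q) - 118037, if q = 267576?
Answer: -176093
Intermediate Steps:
j = -325632 (j = 3 - 325635 = -325632)
(j + q) - 118037 = (-325632 + 267576) - 118037 = -58056 - 118037 = -176093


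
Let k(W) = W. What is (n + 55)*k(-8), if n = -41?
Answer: -112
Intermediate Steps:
(n + 55)*k(-8) = (-41 + 55)*(-8) = 14*(-8) = -112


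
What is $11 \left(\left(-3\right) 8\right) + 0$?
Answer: $-264$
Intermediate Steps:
$11 \left(\left(-3\right) 8\right) + 0 = 11 \left(-24\right) + 0 = -264 + 0 = -264$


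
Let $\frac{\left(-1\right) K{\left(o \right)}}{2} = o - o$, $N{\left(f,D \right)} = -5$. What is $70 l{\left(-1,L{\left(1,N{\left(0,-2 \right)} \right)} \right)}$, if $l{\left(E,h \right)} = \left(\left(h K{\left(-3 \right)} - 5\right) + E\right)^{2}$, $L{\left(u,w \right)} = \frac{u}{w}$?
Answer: $2520$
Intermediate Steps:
$K{\left(o \right)} = 0$ ($K{\left(o \right)} = - 2 \left(o - o\right) = \left(-2\right) 0 = 0$)
$l{\left(E,h \right)} = \left(-5 + E\right)^{2}$ ($l{\left(E,h \right)} = \left(\left(h 0 - 5\right) + E\right)^{2} = \left(\left(0 - 5\right) + E\right)^{2} = \left(-5 + E\right)^{2}$)
$70 l{\left(-1,L{\left(1,N{\left(0,-2 \right)} \right)} \right)} = 70 \left(-5 - 1\right)^{2} = 70 \left(-6\right)^{2} = 70 \cdot 36 = 2520$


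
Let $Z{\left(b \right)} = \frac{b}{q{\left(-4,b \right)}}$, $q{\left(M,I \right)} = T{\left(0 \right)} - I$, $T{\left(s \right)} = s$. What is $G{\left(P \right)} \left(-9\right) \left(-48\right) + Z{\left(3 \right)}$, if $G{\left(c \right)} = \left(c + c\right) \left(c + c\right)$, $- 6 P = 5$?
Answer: $1199$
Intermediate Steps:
$P = - \frac{5}{6}$ ($P = \left(- \frac{1}{6}\right) 5 = - \frac{5}{6} \approx -0.83333$)
$q{\left(M,I \right)} = - I$ ($q{\left(M,I \right)} = 0 - I = - I$)
$G{\left(c \right)} = 4 c^{2}$ ($G{\left(c \right)} = 2 c 2 c = 4 c^{2}$)
$Z{\left(b \right)} = -1$ ($Z{\left(b \right)} = \frac{b}{\left(-1\right) b} = b \left(- \frac{1}{b}\right) = -1$)
$G{\left(P \right)} \left(-9\right) \left(-48\right) + Z{\left(3 \right)} = 4 \left(- \frac{5}{6}\right)^{2} \left(-9\right) \left(-48\right) - 1 = 4 \cdot \frac{25}{36} \left(-9\right) \left(-48\right) - 1 = \frac{25}{9} \left(-9\right) \left(-48\right) - 1 = \left(-25\right) \left(-48\right) - 1 = 1200 - 1 = 1199$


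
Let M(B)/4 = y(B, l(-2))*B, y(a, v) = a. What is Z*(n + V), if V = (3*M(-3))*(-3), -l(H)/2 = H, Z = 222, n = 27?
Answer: -65934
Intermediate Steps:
l(H) = -2*H
M(B) = 4*B² (M(B) = 4*(B*B) = 4*B²)
V = -324 (V = (3*(4*(-3)²))*(-3) = (3*(4*9))*(-3) = (3*36)*(-3) = 108*(-3) = -324)
Z*(n + V) = 222*(27 - 324) = 222*(-297) = -65934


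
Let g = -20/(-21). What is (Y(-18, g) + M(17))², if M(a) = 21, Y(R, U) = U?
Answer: 212521/441 ≈ 481.91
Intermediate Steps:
g = 20/21 (g = -20*(-1/21) = 20/21 ≈ 0.95238)
(Y(-18, g) + M(17))² = (20/21 + 21)² = (461/21)² = 212521/441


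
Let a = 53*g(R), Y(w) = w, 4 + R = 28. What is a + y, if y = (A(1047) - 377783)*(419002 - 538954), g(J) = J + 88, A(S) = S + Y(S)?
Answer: 45064652864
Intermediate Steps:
R = 24 (R = -4 + 28 = 24)
A(S) = 2*S (A(S) = S + S = 2*S)
g(J) = 88 + J
a = 5936 (a = 53*(88 + 24) = 53*112 = 5936)
y = 45064646928 (y = (2*1047 - 377783)*(419002 - 538954) = (2094 - 377783)*(-119952) = -375689*(-119952) = 45064646928)
a + y = 5936 + 45064646928 = 45064652864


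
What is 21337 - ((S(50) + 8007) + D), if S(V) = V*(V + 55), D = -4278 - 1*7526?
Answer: 19884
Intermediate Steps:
D = -11804 (D = -4278 - 7526 = -11804)
S(V) = V*(55 + V)
21337 - ((S(50) + 8007) + D) = 21337 - ((50*(55 + 50) + 8007) - 11804) = 21337 - ((50*105 + 8007) - 11804) = 21337 - ((5250 + 8007) - 11804) = 21337 - (13257 - 11804) = 21337 - 1*1453 = 21337 - 1453 = 19884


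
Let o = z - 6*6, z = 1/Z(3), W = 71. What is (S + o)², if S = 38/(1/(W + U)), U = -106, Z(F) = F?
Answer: 16785409/9 ≈ 1.8650e+6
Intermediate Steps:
z = ⅓ (z = 1/3 = ⅓ ≈ 0.33333)
o = -107/3 (o = ⅓ - 6*6 = ⅓ - 36 = -107/3 ≈ -35.667)
S = -1330 (S = 38/(1/(71 - 106)) = 38/(1/(-35)) = 38/(-1/35) = 38*(-35) = -1330)
(S + o)² = (-1330 - 107/3)² = (-4097/3)² = 16785409/9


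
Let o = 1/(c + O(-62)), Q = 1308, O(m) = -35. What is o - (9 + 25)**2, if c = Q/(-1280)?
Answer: -13325532/11527 ≈ -1156.0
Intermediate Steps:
c = -327/320 (c = 1308/(-1280) = 1308*(-1/1280) = -327/320 ≈ -1.0219)
o = -320/11527 (o = 1/(-327/320 - 35) = 1/(-11527/320) = -320/11527 ≈ -0.027761)
o - (9 + 25)**2 = -320/11527 - (9 + 25)**2 = -320/11527 - 1*34**2 = -320/11527 - 1*1156 = -320/11527 - 1156 = -13325532/11527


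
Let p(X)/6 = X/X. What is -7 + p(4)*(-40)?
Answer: -247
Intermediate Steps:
p(X) = 6 (p(X) = 6*(X/X) = 6*1 = 6)
-7 + p(4)*(-40) = -7 + 6*(-40) = -7 - 240 = -247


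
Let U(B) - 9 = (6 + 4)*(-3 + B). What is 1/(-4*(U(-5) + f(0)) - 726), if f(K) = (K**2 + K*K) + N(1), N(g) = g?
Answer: -1/446 ≈ -0.0022422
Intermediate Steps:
U(B) = -21 + 10*B (U(B) = 9 + (6 + 4)*(-3 + B) = 9 + 10*(-3 + B) = 9 + (-30 + 10*B) = -21 + 10*B)
f(K) = 1 + 2*K**2 (f(K) = (K**2 + K*K) + 1 = (K**2 + K**2) + 1 = 2*K**2 + 1 = 1 + 2*K**2)
1/(-4*(U(-5) + f(0)) - 726) = 1/(-4*((-21 + 10*(-5)) + (1 + 2*0**2)) - 726) = 1/(-4*((-21 - 50) + (1 + 2*0)) - 726) = 1/(-4*(-71 + (1 + 0)) - 726) = 1/(-4*(-71 + 1) - 726) = 1/(-4*(-70) - 726) = 1/(280 - 726) = 1/(-446) = -1/446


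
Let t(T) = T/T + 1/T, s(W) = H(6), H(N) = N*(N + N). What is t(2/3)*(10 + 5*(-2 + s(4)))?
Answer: 900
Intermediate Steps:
H(N) = 2*N² (H(N) = N*(2*N) = 2*N²)
s(W) = 72 (s(W) = 2*6² = 2*36 = 72)
t(T) = 1 + 1/T
t(2/3)*(10 + 5*(-2 + s(4))) = ((1 + 2/3)/((2/3)))*(10 + 5*(-2 + 72)) = ((1 + 2*(⅓))/((2*(⅓))))*(10 + 5*70) = ((1 + ⅔)/(⅔))*(10 + 350) = ((3/2)*(5/3))*360 = (5/2)*360 = 900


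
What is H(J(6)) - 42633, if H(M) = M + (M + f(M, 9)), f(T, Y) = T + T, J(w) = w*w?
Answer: -42489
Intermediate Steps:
J(w) = w²
f(T, Y) = 2*T
H(M) = 4*M (H(M) = M + (M + 2*M) = M + 3*M = 4*M)
H(J(6)) - 42633 = 4*6² - 42633 = 4*36 - 42633 = 144 - 42633 = -42489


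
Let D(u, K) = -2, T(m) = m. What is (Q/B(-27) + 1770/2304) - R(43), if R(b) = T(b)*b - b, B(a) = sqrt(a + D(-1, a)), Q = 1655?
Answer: -693209/384 - 1655*I*sqrt(29)/29 ≈ -1805.2 - 307.33*I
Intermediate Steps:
B(a) = sqrt(-2 + a) (B(a) = sqrt(a - 2) = sqrt(-2 + a))
R(b) = b**2 - b (R(b) = b*b - b = b**2 - b)
(Q/B(-27) + 1770/2304) - R(43) = (1655/(sqrt(-2 - 27)) + 1770/2304) - 43*(-1 + 43) = (1655/(sqrt(-29)) + 1770*(1/2304)) - 43*42 = (1655/((I*sqrt(29))) + 295/384) - 1*1806 = (1655*(-I*sqrt(29)/29) + 295/384) - 1806 = (-1655*I*sqrt(29)/29 + 295/384) - 1806 = (295/384 - 1655*I*sqrt(29)/29) - 1806 = -693209/384 - 1655*I*sqrt(29)/29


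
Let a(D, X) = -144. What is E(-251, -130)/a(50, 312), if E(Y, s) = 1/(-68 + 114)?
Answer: -1/6624 ≈ -0.00015097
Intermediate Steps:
E(Y, s) = 1/46
E(-251, -130)/a(50, 312) = (1/46)/(-144) = (1/46)*(-1/144) = -1/6624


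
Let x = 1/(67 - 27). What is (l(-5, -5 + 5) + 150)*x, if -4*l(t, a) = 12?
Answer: 147/40 ≈ 3.6750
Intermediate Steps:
l(t, a) = -3 (l(t, a) = -¼*12 = -3)
x = 1/40 ≈ 0.025000
(l(-5, -5 + 5) + 150)*x = (-3 + 150)*(1/40) = 147*(1/40) = 147/40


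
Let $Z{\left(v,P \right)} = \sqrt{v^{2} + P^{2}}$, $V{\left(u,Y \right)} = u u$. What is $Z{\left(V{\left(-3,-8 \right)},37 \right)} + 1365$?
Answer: $1365 + 5 \sqrt{58} \approx 1403.1$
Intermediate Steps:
$V{\left(u,Y \right)} = u^{2}$
$Z{\left(v,P \right)} = \sqrt{P^{2} + v^{2}}$
$Z{\left(V{\left(-3,-8 \right)},37 \right)} + 1365 = \sqrt{37^{2} + \left(\left(-3\right)^{2}\right)^{2}} + 1365 = \sqrt{1369 + 9^{2}} + 1365 = \sqrt{1369 + 81} + 1365 = \sqrt{1450} + 1365 = 5 \sqrt{58} + 1365 = 1365 + 5 \sqrt{58}$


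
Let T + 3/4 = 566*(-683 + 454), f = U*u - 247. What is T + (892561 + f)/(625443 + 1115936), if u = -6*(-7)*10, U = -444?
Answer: -902830791625/6965516 ≈ -1.2961e+5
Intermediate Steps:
u = 420 (u = 42*10 = 420)
f = -186727 (f = -444*420 - 247 = -186480 - 247 = -186727)
T = -518459/4 (T = -¾ + 566*(-683 + 454) = -¾ + 566*(-229) = -¾ - 129614 = -518459/4 ≈ -1.2961e+5)
T + (892561 + f)/(625443 + 1115936) = -518459/4 + (892561 - 186727)/(625443 + 1115936) = -518459/4 + 705834/1741379 = -902830791625/6965516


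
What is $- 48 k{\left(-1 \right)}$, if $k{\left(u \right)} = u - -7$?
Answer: $-288$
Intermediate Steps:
$k{\left(u \right)} = 7 + u$ ($k{\left(u \right)} = u + 7 = 7 + u$)
$- 48 k{\left(-1 \right)} = - 48 \left(7 - 1\right) = \left(-48\right) 6 = -288$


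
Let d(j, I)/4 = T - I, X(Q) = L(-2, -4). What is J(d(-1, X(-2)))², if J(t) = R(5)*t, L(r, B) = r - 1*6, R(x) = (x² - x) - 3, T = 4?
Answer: 665856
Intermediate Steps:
R(x) = -3 + x² - x
L(r, B) = -6 + r (L(r, B) = r - 6 = -6 + r)
X(Q) = -8 (X(Q) = -6 - 2 = -8)
d(j, I) = 16 - 4*I (d(j, I) = 4*(4 - I) = 16 - 4*I)
J(t) = 17*t (J(t) = (-3 + 5² - 1*5)*t = (-3 + 25 - 5)*t = 17*t)
J(d(-1, X(-2)))² = (17*(16 - 4*(-8)))² = (17*(16 + 32))² = (17*48)² = 816² = 665856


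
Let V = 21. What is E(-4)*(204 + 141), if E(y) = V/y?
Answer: -7245/4 ≈ -1811.3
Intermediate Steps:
E(y) = 21/y
E(-4)*(204 + 141) = (21/(-4))*(204 + 141) = (21*(-1/4))*345 = -21/4*345 = -7245/4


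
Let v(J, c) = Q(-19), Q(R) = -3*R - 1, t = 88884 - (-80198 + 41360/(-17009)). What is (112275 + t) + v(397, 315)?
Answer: 4786595077/17009 ≈ 2.8142e+5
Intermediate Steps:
t = 2875957098/17009 (t = 88884 - (-80198 + 41360*(-1/17009)) = 88884 - (-80198 - 41360/17009) = 88884 - 1*(-1364129142/17009) = 88884 + 1364129142/17009 = 2875957098/17009 ≈ 1.6908e+5)
Q(R) = -1 - 3*R
v(J, c) = 56 (v(J, c) = -1 - 3*(-19) = -1 + 57 = 56)
(112275 + t) + v(397, 315) = (112275 + 2875957098/17009) + 56 = 4785642573/17009 + 56 = 4786595077/17009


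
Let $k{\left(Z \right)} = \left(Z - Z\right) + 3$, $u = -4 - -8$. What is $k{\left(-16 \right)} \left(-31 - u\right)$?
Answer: $-105$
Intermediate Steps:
$u = 4$ ($u = -4 + 8 = 4$)
$k{\left(Z \right)} = 3$ ($k{\left(Z \right)} = 0 + 3 = 3$)
$k{\left(-16 \right)} \left(-31 - u\right) = 3 \left(-31 - 4\right) = 3 \left(-35\right) = -105$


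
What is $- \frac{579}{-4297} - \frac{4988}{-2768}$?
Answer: $\frac{5759027}{2973524} \approx 1.9368$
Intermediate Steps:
$- \frac{579}{-4297} - \frac{4988}{-2768} = \left(-579\right) \left(- \frac{1}{4297}\right) - - \frac{1247}{692} = \frac{579}{4297} + \frac{1247}{692} = \frac{5759027}{2973524}$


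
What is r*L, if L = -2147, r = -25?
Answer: 53675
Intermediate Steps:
r*L = -25*(-2147) = 53675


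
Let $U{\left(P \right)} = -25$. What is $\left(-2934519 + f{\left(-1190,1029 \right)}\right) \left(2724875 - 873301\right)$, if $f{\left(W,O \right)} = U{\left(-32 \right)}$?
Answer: $-5433525372256$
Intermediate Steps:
$f{\left(W,O \right)} = -25$
$\left(-2934519 + f{\left(-1190,1029 \right)}\right) \left(2724875 - 873301\right) = \left(-2934519 - 25\right) \left(2724875 - 873301\right) = \left(-2934544\right) 1851574 = -5433525372256$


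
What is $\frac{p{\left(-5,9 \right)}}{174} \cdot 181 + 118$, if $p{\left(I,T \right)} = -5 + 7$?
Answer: $\frac{10447}{87} \approx 120.08$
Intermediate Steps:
$p{\left(I,T \right)} = 2$
$\frac{p{\left(-5,9 \right)}}{174} \cdot 181 + 118 = \frac{2}{174} \cdot 181 + 118 = 2 \cdot \frac{1}{174} \cdot 181 + 118 = \frac{1}{87} \cdot 181 + 118 = \frac{181}{87} + 118 = \frac{10447}{87}$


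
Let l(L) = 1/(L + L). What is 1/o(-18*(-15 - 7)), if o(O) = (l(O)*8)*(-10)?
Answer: -99/10 ≈ -9.9000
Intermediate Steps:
l(L) = 1/(2*L)
o(O) = -40/O (o(O) = ((1/(2*O))*8)*(-10) = (4/O)*(-10) = -40/O)
1/o(-18*(-15 - 7)) = 1/(-40*(-1/(18*(-15 - 7)))) = 1/(-40/((-18*(-22)))) = 1/(-40/396) = 1/(-40*1/396) = 1/(-10/99) = -99/10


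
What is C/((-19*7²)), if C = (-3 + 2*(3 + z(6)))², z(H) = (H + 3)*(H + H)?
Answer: -47961/931 ≈ -51.516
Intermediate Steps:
z(H) = 2*H*(3 + H) (z(H) = (3 + H)*(2*H) = 2*H*(3 + H))
C = 47961 (C = (-3 + 2*(3 + 2*6*(3 + 6)))² = (-3 + 2*(3 + 2*6*9))² = (-3 + 2*(3 + 108))² = (-3 + 2*111)² = (-3 + 222)² = 219² = 47961)
C/((-19*7²)) = 47961/((-19*7²)) = 47961/((-19*49)) = 47961/(-931) = 47961*(-1/931) = -47961/931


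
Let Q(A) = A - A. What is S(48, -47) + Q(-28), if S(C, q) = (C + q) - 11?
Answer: -10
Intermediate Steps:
Q(A) = 0
S(C, q) = -11 + C + q
S(48, -47) + Q(-28) = (-11 + 48 - 47) + 0 = -10 + 0 = -10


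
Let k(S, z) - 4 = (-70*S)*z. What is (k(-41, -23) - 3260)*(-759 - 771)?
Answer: 105976980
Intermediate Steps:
k(S, z) = 4 - 70*S*z (k(S, z) = 4 + (-70*S)*z = 4 - 70*S*z)
(k(-41, -23) - 3260)*(-759 - 771) = ((4 - 70*(-41)*(-23)) - 3260)*(-759 - 771) = ((4 - 66010) - 3260)*(-1530) = (-66006 - 3260)*(-1530) = -69266*(-1530) = 105976980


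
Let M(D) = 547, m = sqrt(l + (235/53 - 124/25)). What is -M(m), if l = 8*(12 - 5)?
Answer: -547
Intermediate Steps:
l = 56 (l = 8*7 = 56)
m = 3*sqrt(432851)/265 (m = sqrt(56 + (235/53 - 124/25)) = sqrt(56 - 697/1325) = sqrt(73503/1325) = 3*sqrt(432851)/265 ≈ 7.4481)
-M(m) = -1*547 = -547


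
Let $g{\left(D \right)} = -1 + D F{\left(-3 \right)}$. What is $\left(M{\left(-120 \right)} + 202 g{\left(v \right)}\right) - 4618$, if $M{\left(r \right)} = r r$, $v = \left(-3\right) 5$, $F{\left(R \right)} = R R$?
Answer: $-17690$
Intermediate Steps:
$F{\left(R \right)} = R^{2}$
$v = -15$
$g{\left(D \right)} = -1 + 9 D$ ($g{\left(D \right)} = -1 + D \left(-3\right)^{2} = -1 + D 9 = -1 + 9 D$)
$M{\left(r \right)} = r^{2}$
$\left(M{\left(-120 \right)} + 202 g{\left(v \right)}\right) - 4618 = \left(\left(-120\right)^{2} + 202 \left(-1 + 9 \left(-15\right)\right)\right) - 4618 = \left(14400 + 202 \left(-1 - 135\right)\right) - 4618 = \left(14400 + 202 \left(-136\right)\right) - 4618 = \left(14400 - 27472\right) - 4618 = -13072 - 4618 = -17690$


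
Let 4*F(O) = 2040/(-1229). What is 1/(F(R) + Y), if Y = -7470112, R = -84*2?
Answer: -1229/9180768158 ≈ -1.3387e-7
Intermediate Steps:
R = -168
F(O) = -510/1229 (F(O) = (2040/(-1229))/4 = (2040*(-1/1229))/4 = (¼)*(-2040/1229) = -510/1229)
1/(F(R) + Y) = 1/(-510/1229 - 7470112) = 1/(-9180768158/1229) = -1229/9180768158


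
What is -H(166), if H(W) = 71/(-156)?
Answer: 71/156 ≈ 0.45513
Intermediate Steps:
H(W) = -71/156 (H(W) = 71*(-1/156) = -71/156)
-H(166) = -1*(-71/156) = 71/156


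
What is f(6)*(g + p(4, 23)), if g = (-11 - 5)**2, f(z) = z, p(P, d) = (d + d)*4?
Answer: 2640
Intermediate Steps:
p(P, d) = 8*d (p(P, d) = (2*d)*4 = 8*d)
g = 256 (g = (-16)**2 = 256)
f(6)*(g + p(4, 23)) = 6*(256 + 8*23) = 6*(256 + 184) = 6*440 = 2640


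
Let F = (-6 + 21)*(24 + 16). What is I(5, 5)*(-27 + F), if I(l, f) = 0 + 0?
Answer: 0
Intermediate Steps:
I(l, f) = 0
F = 600 (F = 15*40 = 600)
I(5, 5)*(-27 + F) = 0*(-27 + 600) = 0*573 = 0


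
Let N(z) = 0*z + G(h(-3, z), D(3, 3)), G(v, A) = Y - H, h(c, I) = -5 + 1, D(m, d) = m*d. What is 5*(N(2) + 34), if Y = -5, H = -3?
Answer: 160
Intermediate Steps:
D(m, d) = d*m
h(c, I) = -4
G(v, A) = -2 (G(v, A) = -5 - 1*(-3) = -5 + 3 = -2)
N(z) = -2 (N(z) = 0*z - 2 = 0 - 2 = -2)
5*(N(2) + 34) = 5*(-2 + 34) = 5*32 = 160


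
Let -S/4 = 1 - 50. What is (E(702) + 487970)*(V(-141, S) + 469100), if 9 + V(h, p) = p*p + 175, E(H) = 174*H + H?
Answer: 310102319240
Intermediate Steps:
S = 196 (S = -4*(1 - 50) = -4*(-49) = 196)
E(H) = 175*H
V(h, p) = 166 + p² (V(h, p) = -9 + (p*p + 175) = -9 + (p² + 175) = -9 + (175 + p²) = 166 + p²)
(E(702) + 487970)*(V(-141, S) + 469100) = (175*702 + 487970)*((166 + 196²) + 469100) = (122850 + 487970)*((166 + 38416) + 469100) = 610820*(38582 + 469100) = 610820*507682 = 310102319240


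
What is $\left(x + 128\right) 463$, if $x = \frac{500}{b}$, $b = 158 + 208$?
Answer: $\frac{10961062}{183} \approx 59897.0$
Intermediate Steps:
$b = 366$
$x = \frac{250}{183}$ ($x = \frac{500}{366} = 500 \cdot \frac{1}{366} = \frac{250}{183} \approx 1.3661$)
$\left(x + 128\right) 463 = \left(\frac{250}{183} + 128\right) 463 = \frac{23674}{183} \cdot 463 = \frac{10961062}{183}$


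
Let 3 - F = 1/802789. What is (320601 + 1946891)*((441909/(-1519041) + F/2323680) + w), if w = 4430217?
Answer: 1186060169352327632163896354453/118069027825890180 ≈ 1.0045e+13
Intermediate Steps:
F = 2408366/802789 (F = 3 - 1/802789 = 2408366/802789 ≈ 3.0000)
(320601 + 1946891)*((441909/(-1519041) + F/2323680) + w) = (320601 + 1946891)*((441909/(-1519041) + (2408366/802789)/2323680) + 4430217) = 2267492*((441909*(-1/1519041) + (2408366/802789)*(1/2323680)) + 4430217) = 2267492*((-147303/506347 + 1204183/932712371760) + 4430217) = 2267492*(-137390720762913779/472276111303560720 + 4430217) = 2267492*(2092285519600206099362461/472276111303560720) = 1186060169352327632163896354453/118069027825890180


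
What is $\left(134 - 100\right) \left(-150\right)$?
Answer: $-5100$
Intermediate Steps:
$\left(134 - 100\right) \left(-150\right) = 34 \left(-150\right) = -5100$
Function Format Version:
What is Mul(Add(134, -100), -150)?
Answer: -5100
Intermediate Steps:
Mul(Add(134, -100), -150) = Mul(34, -150) = -5100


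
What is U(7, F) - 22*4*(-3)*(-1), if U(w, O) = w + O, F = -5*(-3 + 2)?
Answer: -252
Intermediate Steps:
F = 5 (F = -5*(-1) = 5)
U(w, O) = O + w
U(7, F) - 22*4*(-3)*(-1) = (5 + 7) - 22*4*(-3)*(-1) = 12 - (-264)*(-1) = 12 - 22*12 = 12 - 264 = -252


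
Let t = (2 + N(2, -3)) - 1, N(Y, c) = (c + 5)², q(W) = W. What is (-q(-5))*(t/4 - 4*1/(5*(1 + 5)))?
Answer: 67/12 ≈ 5.5833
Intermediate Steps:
N(Y, c) = (5 + c)²
t = 5 (t = (2 + (5 - 3)²) - 1 = (2 + 2²) - 1 = (2 + 4) - 1 = 6 - 1 = 5)
(-q(-5))*(t/4 - 4*1/(5*(1 + 5))) = (-1*(-5))*(5/4 - 4*1/(5*(1 + 5))) = 5*(5*(¼) - 4/(5*6)) = 5*(5/4 - 4/30) = 5*(5/4 - 4*1/30) = 5*(5/4 - 2/15) = 5*(67/60) = 67/12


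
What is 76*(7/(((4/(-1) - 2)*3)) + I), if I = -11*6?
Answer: -45410/9 ≈ -5045.6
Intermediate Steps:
I = -66
76*(7/(((4/(-1) - 2)*3)) + I) = 76*(7/(((4/(-1) - 2)*3)) - 66) = 76*(7/(((4*(-1) - 2)*3)) - 66) = 76*(7/(((-4 - 2)*3)) - 66) = 76*(7/((-6*3)) - 66) = 76*(7/(-18) - 66) = 76*(7*(-1/18) - 66) = 76*(-7/18 - 66) = 76*(-1195/18) = -45410/9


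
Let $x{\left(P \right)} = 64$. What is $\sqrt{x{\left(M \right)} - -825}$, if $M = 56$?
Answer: $\sqrt{889} \approx 29.816$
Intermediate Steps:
$\sqrt{x{\left(M \right)} - -825} = \sqrt{64 - -825} = \sqrt{64 + 825} = \sqrt{889}$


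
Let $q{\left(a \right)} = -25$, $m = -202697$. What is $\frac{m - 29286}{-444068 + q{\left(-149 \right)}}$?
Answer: $\frac{231983}{444093} \approx 0.52238$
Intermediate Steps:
$\frac{m - 29286}{-444068 + q{\left(-149 \right)}} = \frac{-202697 - 29286}{-444068 - 25} = - \frac{231983}{-444093} = \left(-231983\right) \left(- \frac{1}{444093}\right) = \frac{231983}{444093}$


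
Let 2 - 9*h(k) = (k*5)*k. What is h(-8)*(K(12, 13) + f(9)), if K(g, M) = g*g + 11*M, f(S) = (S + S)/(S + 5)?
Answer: -213908/21 ≈ -10186.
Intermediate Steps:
f(S) = 2*S/(5 + S) (f(S) = (2*S)/(5 + S) = 2*S/(5 + S))
K(g, M) = g² + 11*M
h(k) = 2/9 - 5*k²/9 (h(k) = 2/9 - k*5*k/9 = 2/9 - 5*k*k/9 = 2/9 - 5*k²/9)
h(-8)*(K(12, 13) + f(9)) = (2/9 - 5/9*(-8)²)*((12² + 11*13) + 2*9/(5 + 9)) = (2/9 - 5/9*64)*((144 + 143) + 2*9/14) = (2/9 - 320/9)*(287 + 2*9*(1/14)) = -106*(287 + 9/7)/3 = -106/3*2018/7 = -213908/21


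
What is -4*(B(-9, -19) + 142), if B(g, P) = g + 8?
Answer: -564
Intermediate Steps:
B(g, P) = 8 + g
-4*(B(-9, -19) + 142) = -4*((8 - 9) + 142) = -4*(-1 + 142) = -4*141 = -564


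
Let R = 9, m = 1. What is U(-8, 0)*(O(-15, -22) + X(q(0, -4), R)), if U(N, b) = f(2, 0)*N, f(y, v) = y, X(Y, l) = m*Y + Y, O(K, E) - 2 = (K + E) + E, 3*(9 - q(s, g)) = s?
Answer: 624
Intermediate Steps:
q(s, g) = 9 - s/3
O(K, E) = 2 + K + 2*E (O(K, E) = 2 + ((K + E) + E) = 2 + ((E + K) + E) = 2 + (K + 2*E) = 2 + K + 2*E)
X(Y, l) = 2*Y (X(Y, l) = 1*Y + Y = Y + Y = 2*Y)
U(N, b) = 2*N
U(-8, 0)*(O(-15, -22) + X(q(0, -4), R)) = (2*(-8))*((2 - 15 + 2*(-22)) + 2*(9 - ⅓*0)) = -16*((2 - 15 - 44) + 2*(9 + 0)) = -16*(-57 + 2*9) = -16*(-57 + 18) = -16*(-39) = 624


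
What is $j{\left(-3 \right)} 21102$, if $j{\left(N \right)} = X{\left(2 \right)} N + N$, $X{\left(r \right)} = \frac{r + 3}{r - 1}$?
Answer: $-379836$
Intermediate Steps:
$X{\left(r \right)} = \frac{3 + r}{-1 + r}$
$j{\left(N \right)} = 6 N$ ($j{\left(N \right)} = \frac{3 + 2}{-1 + 2} N + N = 1^{-1} \cdot 5 N + N = 1 \cdot 5 N + N = 5 N + N = 6 N$)
$j{\left(-3 \right)} 21102 = 6 \left(-3\right) 21102 = \left(-18\right) 21102 = -379836$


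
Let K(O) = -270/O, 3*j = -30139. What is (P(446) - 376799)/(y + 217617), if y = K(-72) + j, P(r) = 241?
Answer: -4518696/2490893 ≈ -1.8141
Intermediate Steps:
j = -30139/3 (j = (⅓)*(-30139) = -30139/3 ≈ -10046.)
y = -120511/12 (y = -270/(-72) - 30139/3 = -270*(-1/72) - 30139/3 = 15/4 - 30139/3 = -120511/12 ≈ -10043.)
(P(446) - 376799)/(y + 217617) = (241 - 376799)/(-120511/12 + 217617) = -376558/2490893/12 = -376558*12/2490893 = -4518696/2490893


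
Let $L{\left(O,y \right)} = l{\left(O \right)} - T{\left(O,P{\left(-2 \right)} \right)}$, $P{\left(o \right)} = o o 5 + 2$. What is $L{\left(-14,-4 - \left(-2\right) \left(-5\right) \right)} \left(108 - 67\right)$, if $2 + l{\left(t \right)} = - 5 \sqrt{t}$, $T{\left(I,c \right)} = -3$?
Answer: $41 - 205 i \sqrt{14} \approx 41.0 - 767.04 i$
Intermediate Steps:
$P{\left(o \right)} = 2 + 5 o^{2}$ ($P{\left(o \right)} = o 5 o + 2 = 5 o^{2} + 2 = 2 + 5 o^{2}$)
$l{\left(t \right)} = -2 - 5 \sqrt{t}$
$L{\left(O,y \right)} = 1 - 5 \sqrt{O}$ ($L{\left(O,y \right)} = \left(-2 - 5 \sqrt{O}\right) - -3 = \left(-2 - 5 \sqrt{O}\right) + 3 = 1 - 5 \sqrt{O}$)
$L{\left(-14,-4 - \left(-2\right) \left(-5\right) \right)} \left(108 - 67\right) = \left(1 - 5 \sqrt{-14}\right) \left(108 - 67\right) = \left(1 - 5 i \sqrt{14}\right) 41 = 41 - 205 i \sqrt{14}$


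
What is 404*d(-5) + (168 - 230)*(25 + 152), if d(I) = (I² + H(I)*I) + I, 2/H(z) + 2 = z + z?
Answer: -7672/3 ≈ -2557.3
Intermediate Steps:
H(z) = 2/(-2 + 2*z) (H(z) = 2/(-2 + (z + z)) = 2/(-2 + 2*z))
d(I) = I + I² + I/(-1 + I) (d(I) = (I² + I/(-1 + I)) + I = I + I² + I/(-1 + I))
404*d(-5) + (168 - 230)*(25 + 152) = 404*((-5)³/(-1 - 5)) + (168 - 230)*(25 + 152) = 404*(-125/(-6)) - 62*177 = 404*(-125*(-⅙)) - 10974 = 404*(125/6) - 10974 = 25250/3 - 10974 = -7672/3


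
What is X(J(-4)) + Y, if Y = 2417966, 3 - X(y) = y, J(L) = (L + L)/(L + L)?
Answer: 2417968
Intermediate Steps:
J(L) = 1 (J(L) = (2*L)/((2*L)) = (2*L)*(1/(2*L)) = 1)
X(y) = 3 - y
X(J(-4)) + Y = (3 - 1*1) + 2417966 = (3 - 1) + 2417966 = 2 + 2417966 = 2417968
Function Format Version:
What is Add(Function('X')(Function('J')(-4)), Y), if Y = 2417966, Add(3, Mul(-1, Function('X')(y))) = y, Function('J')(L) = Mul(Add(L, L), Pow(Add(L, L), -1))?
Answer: 2417968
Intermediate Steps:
Function('J')(L) = 1 (Function('J')(L) = Mul(Mul(2, L), Pow(Mul(2, L), -1)) = Mul(Mul(2, L), Mul(Rational(1, 2), Pow(L, -1))) = 1)
Function('X')(y) = Add(3, Mul(-1, y))
Add(Function('X')(Function('J')(-4)), Y) = Add(Add(3, Mul(-1, 1)), 2417966) = Add(Add(3, -1), 2417966) = Add(2, 2417966) = 2417968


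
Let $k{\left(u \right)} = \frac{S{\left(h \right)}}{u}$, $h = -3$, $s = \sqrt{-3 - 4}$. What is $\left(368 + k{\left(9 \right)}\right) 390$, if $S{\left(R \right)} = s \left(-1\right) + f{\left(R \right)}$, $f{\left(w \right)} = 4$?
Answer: $\frac{431080}{3} - \frac{130 i \sqrt{7}}{3} \approx 1.4369 \cdot 10^{5} - 114.65 i$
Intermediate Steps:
$s = i \sqrt{7}$ ($s = \sqrt{-7} = i \sqrt{7} \approx 2.6458 i$)
$S{\left(R \right)} = 4 - i \sqrt{7}$ ($S{\left(R \right)} = i \sqrt{7} \left(-1\right) + 4 = - i \sqrt{7} + 4 = 4 - i \sqrt{7}$)
$k{\left(u \right)} = \frac{4 - i \sqrt{7}}{u}$
$\left(368 + k{\left(9 \right)}\right) 390 = \left(368 + \frac{4 - i \sqrt{7}}{9}\right) 390 = \left(368 + \left(\frac{4}{9} - \frac{i \sqrt{7}}{9}\right)\right) 390 = \left(\frac{3316}{9} - \frac{i \sqrt{7}}{9}\right) 390 = \frac{431080}{3} - \frac{130 i \sqrt{7}}{3}$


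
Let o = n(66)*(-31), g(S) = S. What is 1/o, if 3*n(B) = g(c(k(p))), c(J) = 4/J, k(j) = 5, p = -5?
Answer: -15/124 ≈ -0.12097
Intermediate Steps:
n(B) = 4/15 (n(B) = (4/5)/3 = (4*(⅕))/3 = (⅓)*(⅘) = 4/15)
o = -124/15 (o = (4/15)*(-31) = -124/15 ≈ -8.2667)
1/o = 1/(-124/15) = -15/124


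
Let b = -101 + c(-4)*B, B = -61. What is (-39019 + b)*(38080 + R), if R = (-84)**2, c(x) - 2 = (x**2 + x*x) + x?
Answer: -1848319200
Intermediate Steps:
c(x) = 2 + x + 2*x**2 (c(x) = 2 + ((x**2 + x*x) + x) = 2 + ((x**2 + x**2) + x) = 2 + (2*x**2 + x) = 2 + (x + 2*x**2) = 2 + x + 2*x**2)
b = -1931 (b = -101 + (2 - 4 + 2*(-4)**2)*(-61) = -101 + (2 - 4 + 2*16)*(-61) = -101 + (2 - 4 + 32)*(-61) = -101 + 30*(-61) = -101 - 1830 = -1931)
R = 7056
(-39019 + b)*(38080 + R) = (-39019 - 1931)*(38080 + 7056) = -40950*45136 = -1848319200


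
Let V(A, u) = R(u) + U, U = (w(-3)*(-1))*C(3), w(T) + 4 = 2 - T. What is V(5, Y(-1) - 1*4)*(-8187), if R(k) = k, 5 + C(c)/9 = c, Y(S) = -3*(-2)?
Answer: -163740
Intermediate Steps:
Y(S) = 6
C(c) = -45 + 9*c
w(T) = -2 - T (w(T) = -4 + (2 - T) = -2 - T)
U = 18 (U = ((-2 - 1*(-3))*(-1))*(-45 + 9*3) = ((-2 + 3)*(-1))*(-45 + 27) = (1*(-1))*(-18) = -1*(-18) = 18)
V(A, u) = 18 + u (V(A, u) = u + 18 = 18 + u)
V(5, Y(-1) - 1*4)*(-8187) = (18 + (6 - 1*4))*(-8187) = (18 + (6 - 4))*(-8187) = (18 + 2)*(-8187) = 20*(-8187) = -163740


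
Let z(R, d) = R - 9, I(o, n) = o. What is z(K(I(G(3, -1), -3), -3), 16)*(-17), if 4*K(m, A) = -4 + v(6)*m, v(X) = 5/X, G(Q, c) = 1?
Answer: 3995/24 ≈ 166.46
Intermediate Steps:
K(m, A) = -1 + 5*m/24 (K(m, A) = (-4 + (5/6)*m)/4 = (-4 + (5*(1/6))*m)/4 = (-4 + 5*m/6)/4 = -1 + 5*m/24)
z(R, d) = -9 + R
z(K(I(G(3, -1), -3), -3), 16)*(-17) = (-9 + (-1 + (5/24)*1))*(-17) = (-9 + (-1 + 5/24))*(-17) = (-9 - 19/24)*(-17) = -235/24*(-17) = 3995/24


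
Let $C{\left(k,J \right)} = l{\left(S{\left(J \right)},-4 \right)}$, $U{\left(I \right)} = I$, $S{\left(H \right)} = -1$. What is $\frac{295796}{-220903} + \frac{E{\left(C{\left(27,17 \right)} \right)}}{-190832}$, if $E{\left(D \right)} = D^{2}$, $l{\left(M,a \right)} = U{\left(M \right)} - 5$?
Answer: $- \frac{14113823695}{10538840324} \approx -1.3392$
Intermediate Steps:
$l{\left(M,a \right)} = -5 + M$ ($l{\left(M,a \right)} = M - 5 = -5 + M$)
$C{\left(k,J \right)} = -6$ ($C{\left(k,J \right)} = -5 - 1 = -6$)
$\frac{295796}{-220903} + \frac{E{\left(C{\left(27,17 \right)} \right)}}{-190832} = \frac{295796}{-220903} + \frac{\left(-6\right)^{2}}{-190832} = 295796 \left(- \frac{1}{220903}\right) + 36 \left(- \frac{1}{190832}\right) = - \frac{295796}{220903} - \frac{9}{47708} = - \frac{14113823695}{10538840324}$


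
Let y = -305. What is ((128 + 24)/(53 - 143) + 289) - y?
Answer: 26654/45 ≈ 592.31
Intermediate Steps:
((128 + 24)/(53 - 143) + 289) - y = ((128 + 24)/(53 - 143) + 289) - 1*(-305) = (152/(-90) + 289) + 305 = (152*(-1/90) + 289) + 305 = (-76/45 + 289) + 305 = 12929/45 + 305 = 26654/45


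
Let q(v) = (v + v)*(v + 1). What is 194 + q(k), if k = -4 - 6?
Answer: 374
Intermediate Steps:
k = -10
q(v) = 2*v*(1 + v) (q(v) = (2*v)*(1 + v) = 2*v*(1 + v))
194 + q(k) = 194 + 2*(-10)*(1 - 10) = 194 + 2*(-10)*(-9) = 194 + 180 = 374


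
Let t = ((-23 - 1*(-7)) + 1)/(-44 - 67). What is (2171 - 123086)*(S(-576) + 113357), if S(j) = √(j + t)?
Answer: -13706561655 - 120915*I*√788359/37 ≈ -1.3707e+10 - 2.9016e+6*I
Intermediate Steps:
t = 5/37 (t = ((-23 + 7) + 1)/(-111) = (-16 + 1)*(-1/111) = -15*(-1/111) = 5/37 ≈ 0.13514)
S(j) = √(5/37 + j) (S(j) = √(j + 5/37) = √(5/37 + j))
(2171 - 123086)*(S(-576) + 113357) = (2171 - 123086)*(√(185 + 1369*(-576))/37 + 113357) = -120915*(√(185 - 788544)/37 + 113357) = -120915*(√(-788359)/37 + 113357) = -120915*((I*√788359)/37 + 113357) = -120915*(I*√788359/37 + 113357) = -120915*(113357 + I*√788359/37) = -13706561655 - 120915*I*√788359/37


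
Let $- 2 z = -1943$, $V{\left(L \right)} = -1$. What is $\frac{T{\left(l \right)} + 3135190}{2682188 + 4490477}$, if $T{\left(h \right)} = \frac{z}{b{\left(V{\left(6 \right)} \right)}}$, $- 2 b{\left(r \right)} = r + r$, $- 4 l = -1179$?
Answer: $\frac{6272323}{14345330} \approx 0.43724$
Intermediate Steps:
$l = \frac{1179}{4}$ ($l = \left(- \frac{1}{4}\right) \left(-1179\right) = \frac{1179}{4} \approx 294.75$)
$z = \frac{1943}{2}$ ($z = \left(- \frac{1}{2}\right) \left(-1943\right) = \frac{1943}{2} \approx 971.5$)
$b{\left(r \right)} = - r$ ($b{\left(r \right)} = - \frac{r + r}{2} = - \frac{2 r}{2} = - r$)
$T{\left(h \right)} = \frac{1943}{2}$ ($T{\left(h \right)} = \frac{1943}{2 \left(\left(-1\right) \left(-1\right)\right)} = \frac{1943}{2 \cdot 1} = \frac{1943}{2} \cdot 1 = \frac{1943}{2}$)
$\frac{T{\left(l \right)} + 3135190}{2682188 + 4490477} = \frac{\frac{1943}{2} + 3135190}{2682188 + 4490477} = \frac{6272323}{2 \cdot 7172665} = \frac{6272323}{2} \cdot \frac{1}{7172665} = \frac{6272323}{14345330}$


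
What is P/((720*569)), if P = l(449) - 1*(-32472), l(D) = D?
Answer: 32921/409680 ≈ 0.080358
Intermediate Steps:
P = 32921 (P = 449 - 1*(-32472) = 449 + 32472 = 32921)
P/((720*569)) = 32921/((720*569)) = 32921/409680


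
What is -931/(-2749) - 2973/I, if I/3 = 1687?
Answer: -1153662/4637563 ≈ -0.24876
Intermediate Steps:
I = 5061 (I = 3*1687 = 5061)
-931/(-2749) - 2973/I = -931/(-2749) - 2973/5061 = -931*(-1/2749) - 2973*1/5061 = 931/2749 - 991/1687 = -1153662/4637563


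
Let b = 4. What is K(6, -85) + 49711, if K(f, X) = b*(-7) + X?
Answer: 49598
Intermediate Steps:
K(f, X) = -28 + X (K(f, X) = 4*(-7) + X = -28 + X)
K(6, -85) + 49711 = (-28 - 85) + 49711 = -113 + 49711 = 49598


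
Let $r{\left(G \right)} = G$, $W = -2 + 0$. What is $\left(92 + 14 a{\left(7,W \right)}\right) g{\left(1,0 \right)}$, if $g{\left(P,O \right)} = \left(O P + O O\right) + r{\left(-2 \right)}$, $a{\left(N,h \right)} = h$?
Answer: $-128$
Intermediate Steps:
$W = -2$
$g{\left(P,O \right)} = -2 + O^{2} + O P$ ($g{\left(P,O \right)} = \left(O P + O O\right) - 2 = \left(O P + O^{2}\right) - 2 = \left(O^{2} + O P\right) - 2 = -2 + O^{2} + O P$)
$\left(92 + 14 a{\left(7,W \right)}\right) g{\left(1,0 \right)} = \left(92 + 14 \left(-2\right)\right) \left(-2 + 0^{2} + 0 \cdot 1\right) = \left(92 - 28\right) \left(-2 + 0 + 0\right) = 64 \left(-2\right) = -128$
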